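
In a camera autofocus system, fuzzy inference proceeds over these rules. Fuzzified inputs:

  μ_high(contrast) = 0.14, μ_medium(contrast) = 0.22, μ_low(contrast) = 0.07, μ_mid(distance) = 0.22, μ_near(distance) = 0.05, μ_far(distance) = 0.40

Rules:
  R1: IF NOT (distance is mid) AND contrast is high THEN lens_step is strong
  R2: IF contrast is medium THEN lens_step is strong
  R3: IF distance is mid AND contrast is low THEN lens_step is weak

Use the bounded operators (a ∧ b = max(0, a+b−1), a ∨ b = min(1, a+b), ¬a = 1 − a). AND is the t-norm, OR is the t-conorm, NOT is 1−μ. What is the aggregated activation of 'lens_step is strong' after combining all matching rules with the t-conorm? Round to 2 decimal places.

0.22

R1: ¬mid=1−0.22=0.78, high=0.14; AND[max(0, a+b−1)] → w = 0.00
R2: medium=0.22 → w = 0.22
R3: mid=0.22, low=0.07; AND[max(0, a+b−1)] → w = 0.00
Rules with consequent 'strong': {R1, R2} → strengths 0.00, 0.22
Aggregate via t-conorm [min(1, a+b)]: 0.22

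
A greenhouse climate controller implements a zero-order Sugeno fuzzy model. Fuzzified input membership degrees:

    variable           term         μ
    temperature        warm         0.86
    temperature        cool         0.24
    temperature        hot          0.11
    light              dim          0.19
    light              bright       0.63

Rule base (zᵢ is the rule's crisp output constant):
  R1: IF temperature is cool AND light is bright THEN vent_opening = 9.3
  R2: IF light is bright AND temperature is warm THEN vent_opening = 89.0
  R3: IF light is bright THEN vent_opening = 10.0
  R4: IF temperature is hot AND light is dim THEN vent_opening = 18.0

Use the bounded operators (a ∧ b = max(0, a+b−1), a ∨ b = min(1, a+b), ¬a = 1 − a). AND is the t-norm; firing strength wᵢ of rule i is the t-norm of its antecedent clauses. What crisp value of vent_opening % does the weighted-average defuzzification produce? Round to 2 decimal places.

44.56

R1 (z=9.3): cool=0.24, bright=0.63; AND[max(0, a+b−1)] → w = 0.00
R2 (z=89.0): bright=0.63, warm=0.86; AND[max(0, a+b−1)] → w = 0.49
R3 (z=10.0): bright=0.63 → w = 0.63
R4 (z=18.0): hot=0.11, dim=0.19; AND[max(0, a+b−1)] → w = 0.00
Weighted average = (0.00·9.3 + 0.49·89.0 + 0.63·10.0 + 0.00·18.0) / (0.00 + 0.49 + 0.63 + 0.00)
  = 49.9100 / 1.1200 = 44.56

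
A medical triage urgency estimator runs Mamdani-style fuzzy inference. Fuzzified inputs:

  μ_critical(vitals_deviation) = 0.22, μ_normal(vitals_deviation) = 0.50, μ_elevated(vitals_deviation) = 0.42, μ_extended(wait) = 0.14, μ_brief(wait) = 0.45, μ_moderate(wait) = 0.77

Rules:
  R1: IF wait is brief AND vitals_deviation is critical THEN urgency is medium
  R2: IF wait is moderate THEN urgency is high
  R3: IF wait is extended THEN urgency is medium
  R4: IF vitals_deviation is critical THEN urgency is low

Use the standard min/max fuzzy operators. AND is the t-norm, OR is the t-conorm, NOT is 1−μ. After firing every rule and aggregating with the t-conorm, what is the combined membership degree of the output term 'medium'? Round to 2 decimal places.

R1: brief=0.45, critical=0.22; AND[min(a, b)] → w = 0.22
R2: moderate=0.77 → w = 0.77
R3: extended=0.14 → w = 0.14
R4: critical=0.22 → w = 0.22
Rules with consequent 'medium': {R1, R3} → strengths 0.22, 0.14
Aggregate via t-conorm [max(a, b)]: 0.22

0.22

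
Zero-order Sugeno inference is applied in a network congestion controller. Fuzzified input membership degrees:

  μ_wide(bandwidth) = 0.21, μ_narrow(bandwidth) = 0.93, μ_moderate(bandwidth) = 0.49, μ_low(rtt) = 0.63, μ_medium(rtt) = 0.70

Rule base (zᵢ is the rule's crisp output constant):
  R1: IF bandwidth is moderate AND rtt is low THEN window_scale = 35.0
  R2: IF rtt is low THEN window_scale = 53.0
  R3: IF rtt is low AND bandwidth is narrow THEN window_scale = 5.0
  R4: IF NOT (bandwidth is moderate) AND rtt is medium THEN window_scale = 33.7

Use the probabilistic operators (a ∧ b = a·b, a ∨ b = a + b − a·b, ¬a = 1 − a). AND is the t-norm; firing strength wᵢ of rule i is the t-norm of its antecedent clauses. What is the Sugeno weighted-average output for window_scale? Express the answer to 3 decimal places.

R1 (z=35.0): moderate=0.49, low=0.63; AND[a·b] → w = 0.3087
R2 (z=53.0): low=0.63 → w = 0.6300
R3 (z=5.0): low=0.63, narrow=0.93; AND[a·b] → w = 0.5859
R4 (z=33.7): ¬moderate=1−0.49=0.51, medium=0.70; AND[a·b] → w = 0.3570
Weighted average = (0.3087·35.0 + 0.6300·53.0 + 0.5859·5.0 + 0.3570·33.7) / (0.3087 + 0.6300 + 0.5859 + 0.3570)
  = 59.1549 / 1.8816 = 31.439

31.439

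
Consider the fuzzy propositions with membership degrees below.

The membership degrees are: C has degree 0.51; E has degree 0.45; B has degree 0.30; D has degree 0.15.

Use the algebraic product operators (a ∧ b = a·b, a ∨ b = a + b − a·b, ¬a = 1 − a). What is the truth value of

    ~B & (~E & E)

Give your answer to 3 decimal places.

0.173

~B = 1 − 0.3000 = 0.7000
~E = 1 − 0.4500 = 0.5500
~E & E = a·b on (0.5500, 0.4500) = 0.2475
~B & (~E & E) = a·b on (0.7000, 0.2475) = 0.1733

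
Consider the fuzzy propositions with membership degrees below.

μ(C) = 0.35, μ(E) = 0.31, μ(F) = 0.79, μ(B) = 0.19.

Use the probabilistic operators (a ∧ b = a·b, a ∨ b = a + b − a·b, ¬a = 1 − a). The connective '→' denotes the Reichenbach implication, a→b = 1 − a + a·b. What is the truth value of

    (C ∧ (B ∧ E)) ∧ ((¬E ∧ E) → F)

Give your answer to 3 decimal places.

B ∧ E = a·b on (0.1900, 0.3100) = 0.0589
C ∧ (B ∧ E) = a·b on (0.3500, 0.0589) = 0.0206
¬E = 1 − 0.3100 = 0.6900
¬E ∧ E = a·b on (0.6900, 0.3100) = 0.2139
(¬E ∧ E) → F  [Reichenbach: 1 − a + a·b] with a=0.2139, b=0.7900 → 0.9551
(C ∧ (B ∧ E)) ∧ ((¬E ∧ E) → F) = a·b on (0.0206, 0.9551) = 0.0197

0.020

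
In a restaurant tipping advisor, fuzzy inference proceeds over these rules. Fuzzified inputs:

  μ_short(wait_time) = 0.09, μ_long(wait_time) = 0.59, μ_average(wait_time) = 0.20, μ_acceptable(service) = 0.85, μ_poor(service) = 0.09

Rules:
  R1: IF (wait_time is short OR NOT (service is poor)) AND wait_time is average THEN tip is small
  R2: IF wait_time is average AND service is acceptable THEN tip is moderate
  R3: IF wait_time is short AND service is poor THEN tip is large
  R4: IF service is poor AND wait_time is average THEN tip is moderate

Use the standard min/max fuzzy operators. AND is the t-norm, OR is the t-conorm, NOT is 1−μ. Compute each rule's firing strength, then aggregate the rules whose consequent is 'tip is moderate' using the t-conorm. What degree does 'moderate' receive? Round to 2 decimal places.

0.20

R1: (short=0.09 OR ¬poor=1−0.09=0.91) = 0.91; AND[min(a, b)] with average=0.20 → w = 0.20
R2: average=0.20, acceptable=0.85; AND[min(a, b)] → w = 0.20
R3: short=0.09, poor=0.09; AND[min(a, b)] → w = 0.09
R4: poor=0.09, average=0.20; AND[min(a, b)] → w = 0.09
Rules with consequent 'moderate': {R2, R4} → strengths 0.20, 0.09
Aggregate via t-conorm [max(a, b)]: 0.20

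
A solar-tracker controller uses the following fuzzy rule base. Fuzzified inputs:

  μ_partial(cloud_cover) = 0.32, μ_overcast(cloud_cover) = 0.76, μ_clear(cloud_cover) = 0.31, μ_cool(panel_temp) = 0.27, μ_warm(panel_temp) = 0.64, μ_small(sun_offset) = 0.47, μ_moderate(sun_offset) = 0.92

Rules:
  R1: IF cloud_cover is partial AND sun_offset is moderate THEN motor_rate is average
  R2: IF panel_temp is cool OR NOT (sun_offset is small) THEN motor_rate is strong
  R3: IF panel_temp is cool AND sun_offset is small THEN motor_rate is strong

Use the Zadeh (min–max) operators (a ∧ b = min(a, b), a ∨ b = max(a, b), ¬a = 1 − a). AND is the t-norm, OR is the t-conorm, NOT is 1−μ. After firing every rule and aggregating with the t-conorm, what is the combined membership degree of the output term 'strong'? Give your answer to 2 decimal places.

0.53

R1: partial=0.32, moderate=0.92; AND[min(a, b)] → w = 0.32
R2: cool=0.27, ¬small=1−0.47=0.53; OR[max(a, b)] → w = 0.53
R3: cool=0.27, small=0.47; AND[min(a, b)] → w = 0.27
Rules with consequent 'strong': {R2, R3} → strengths 0.53, 0.27
Aggregate via t-conorm [max(a, b)]: 0.53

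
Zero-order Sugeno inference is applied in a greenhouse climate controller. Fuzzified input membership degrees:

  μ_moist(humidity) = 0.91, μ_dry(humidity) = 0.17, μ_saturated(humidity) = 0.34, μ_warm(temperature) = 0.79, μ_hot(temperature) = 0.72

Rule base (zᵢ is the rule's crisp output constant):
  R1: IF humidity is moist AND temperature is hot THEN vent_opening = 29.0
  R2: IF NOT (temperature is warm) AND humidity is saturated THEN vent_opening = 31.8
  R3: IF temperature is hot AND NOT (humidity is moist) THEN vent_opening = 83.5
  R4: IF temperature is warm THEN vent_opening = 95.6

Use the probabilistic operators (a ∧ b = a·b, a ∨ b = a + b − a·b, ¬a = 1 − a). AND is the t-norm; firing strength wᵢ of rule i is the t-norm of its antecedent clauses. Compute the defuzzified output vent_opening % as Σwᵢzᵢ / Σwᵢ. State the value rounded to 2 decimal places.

64.63

R1 (z=29.0): moist=0.91, hot=0.72; AND[a·b] → w = 0.6552
R2 (z=31.8): ¬warm=1−0.79=0.21, saturated=0.34; AND[a·b] → w = 0.0714
R3 (z=83.5): hot=0.72, ¬moist=1−0.91=0.09; AND[a·b] → w = 0.0648
R4 (z=95.6): warm=0.79 → w = 0.7900
Weighted average = (0.6552·29.0 + 0.0714·31.8 + 0.0648·83.5 + 0.7900·95.6) / (0.6552 + 0.0714 + 0.0648 + 0.7900)
  = 102.2061 / 1.5814 = 64.63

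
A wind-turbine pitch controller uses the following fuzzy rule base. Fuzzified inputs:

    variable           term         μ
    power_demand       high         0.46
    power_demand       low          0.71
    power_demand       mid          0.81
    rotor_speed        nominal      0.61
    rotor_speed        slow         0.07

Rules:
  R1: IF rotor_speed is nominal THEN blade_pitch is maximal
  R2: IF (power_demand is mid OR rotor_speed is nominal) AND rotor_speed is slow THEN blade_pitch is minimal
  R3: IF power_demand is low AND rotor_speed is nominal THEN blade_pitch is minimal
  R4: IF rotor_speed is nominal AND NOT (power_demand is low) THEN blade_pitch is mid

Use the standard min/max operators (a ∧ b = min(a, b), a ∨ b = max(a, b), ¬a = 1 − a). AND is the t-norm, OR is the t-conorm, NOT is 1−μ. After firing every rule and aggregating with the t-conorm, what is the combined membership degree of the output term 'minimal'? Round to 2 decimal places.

0.61

R1: nominal=0.61 → w = 0.61
R2: (mid=0.81 OR nominal=0.61) = 0.81; AND[min(a, b)] with slow=0.07 → w = 0.07
R3: low=0.71, nominal=0.61; AND[min(a, b)] → w = 0.61
R4: nominal=0.61, ¬low=1−0.71=0.29; AND[min(a, b)] → w = 0.29
Rules with consequent 'minimal': {R2, R3} → strengths 0.07, 0.61
Aggregate via t-conorm [max(a, b)]: 0.61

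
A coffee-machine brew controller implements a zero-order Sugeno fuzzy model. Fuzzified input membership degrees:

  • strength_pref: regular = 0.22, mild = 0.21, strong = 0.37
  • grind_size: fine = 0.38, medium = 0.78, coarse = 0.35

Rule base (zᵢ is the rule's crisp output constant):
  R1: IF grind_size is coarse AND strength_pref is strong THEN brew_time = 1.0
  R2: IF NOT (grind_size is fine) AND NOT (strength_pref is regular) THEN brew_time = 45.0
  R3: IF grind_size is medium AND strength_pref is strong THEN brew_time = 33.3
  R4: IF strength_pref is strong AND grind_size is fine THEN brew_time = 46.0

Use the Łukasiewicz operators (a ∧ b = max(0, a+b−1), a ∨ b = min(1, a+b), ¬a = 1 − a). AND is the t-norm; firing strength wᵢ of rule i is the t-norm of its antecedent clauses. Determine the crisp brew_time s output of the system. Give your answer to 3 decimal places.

R1 (z=1.0): coarse=0.35, strong=0.37; AND[max(0, a+b−1)] → w = 0.00
R2 (z=45.0): ¬fine=1−0.38=0.62, ¬regular=1−0.22=0.78; AND[max(0, a+b−1)] → w = 0.40
R3 (z=33.3): medium=0.78, strong=0.37; AND[max(0, a+b−1)] → w = 0.15
R4 (z=46.0): strong=0.37, fine=0.38; AND[max(0, a+b−1)] → w = 0.00
Weighted average = (0.00·1.0 + 0.40·45.0 + 0.15·33.3 + 0.00·46.0) / (0.00 + 0.40 + 0.15 + 0.00)
  = 22.9950 / 0.5500 = 41.809

41.809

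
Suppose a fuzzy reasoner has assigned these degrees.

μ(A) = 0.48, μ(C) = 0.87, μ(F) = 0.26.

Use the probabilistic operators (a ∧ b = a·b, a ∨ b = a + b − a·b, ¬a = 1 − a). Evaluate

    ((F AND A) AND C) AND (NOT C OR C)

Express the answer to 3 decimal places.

0.096

F AND A = a·b on (0.2600, 0.4800) = 0.1248
(F AND A) AND C = a·b on (0.1248, 0.8700) = 0.1086
NOT C = 1 − 0.8700 = 0.1300
NOT C OR C = a + b − a·b on (0.1300, 0.8700) = 0.8869
((F AND A) AND C) AND (NOT C OR C) = a·b on (0.1086, 0.8869) = 0.0963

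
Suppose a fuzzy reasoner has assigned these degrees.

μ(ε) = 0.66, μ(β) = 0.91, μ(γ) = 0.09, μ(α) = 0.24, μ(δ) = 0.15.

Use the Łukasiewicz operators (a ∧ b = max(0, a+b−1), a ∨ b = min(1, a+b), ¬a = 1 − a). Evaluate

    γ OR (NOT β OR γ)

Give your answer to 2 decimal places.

NOT β = 1 − 0.91 = 0.09
NOT β OR γ = min(1, a+b) on (0.09, 0.09) = 0.18
γ OR (NOT β OR γ) = min(1, a+b) on (0.09, 0.18) = 0.27

0.27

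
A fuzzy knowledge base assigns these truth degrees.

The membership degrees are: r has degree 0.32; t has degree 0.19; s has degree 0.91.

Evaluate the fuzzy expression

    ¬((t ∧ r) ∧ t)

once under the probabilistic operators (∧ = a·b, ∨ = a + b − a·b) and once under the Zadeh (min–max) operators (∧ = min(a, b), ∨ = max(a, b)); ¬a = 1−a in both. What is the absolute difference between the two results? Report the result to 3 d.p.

0.178

Under probabilistic:
  t ∧ r = a·b on (0.1900, 0.3200) = 0.0608
  (t ∧ r) ∧ t = a·b on (0.0608, 0.1900) = 0.0116
  ¬((t ∧ r) ∧ t) = 1 − 0.0116 = 0.9884
  → value = 0.9884
Under Zadeh (min–max):
  t ∧ r = min(a, b) on (0.19, 0.32) = 0.19
  (t ∧ r) ∧ t = min(a, b) on (0.19, 0.19) = 0.19
  ¬((t ∧ r) ∧ t) = 1 − 0.19 = 0.81
  → value = 0.8100
|0.9884 − 0.8100| = 0.178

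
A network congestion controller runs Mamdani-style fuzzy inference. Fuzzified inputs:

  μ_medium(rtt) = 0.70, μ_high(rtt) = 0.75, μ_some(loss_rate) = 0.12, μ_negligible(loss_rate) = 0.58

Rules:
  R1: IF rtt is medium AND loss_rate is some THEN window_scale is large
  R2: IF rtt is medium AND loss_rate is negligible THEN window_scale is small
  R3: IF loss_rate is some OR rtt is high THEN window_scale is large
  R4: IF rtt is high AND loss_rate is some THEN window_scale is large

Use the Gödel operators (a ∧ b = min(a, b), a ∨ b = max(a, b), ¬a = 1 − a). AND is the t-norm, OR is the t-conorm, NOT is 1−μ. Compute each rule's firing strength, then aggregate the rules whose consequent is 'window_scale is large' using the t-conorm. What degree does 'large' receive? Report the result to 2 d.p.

0.75

R1: medium=0.70, some=0.12; AND[min(a, b)] → w = 0.12
R2: medium=0.70, negligible=0.58; AND[min(a, b)] → w = 0.58
R3: some=0.12, high=0.75; OR[max(a, b)] → w = 0.75
R4: high=0.75, some=0.12; AND[min(a, b)] → w = 0.12
Rules with consequent 'large': {R1, R3, R4} → strengths 0.12, 0.75, 0.12
Aggregate via t-conorm [max(a, b)]: 0.75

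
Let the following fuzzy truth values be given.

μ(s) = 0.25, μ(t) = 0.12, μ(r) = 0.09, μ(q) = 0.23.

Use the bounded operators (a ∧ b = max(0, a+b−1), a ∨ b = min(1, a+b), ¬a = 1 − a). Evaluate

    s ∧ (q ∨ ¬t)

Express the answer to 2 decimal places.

0.25

¬t = 1 − 0.12 = 0.88
q ∨ ¬t = min(1, a+b) on (0.23, 0.88) = 1.00
s ∧ (q ∨ ¬t) = max(0, a+b−1) on (0.25, 1.00) = 0.25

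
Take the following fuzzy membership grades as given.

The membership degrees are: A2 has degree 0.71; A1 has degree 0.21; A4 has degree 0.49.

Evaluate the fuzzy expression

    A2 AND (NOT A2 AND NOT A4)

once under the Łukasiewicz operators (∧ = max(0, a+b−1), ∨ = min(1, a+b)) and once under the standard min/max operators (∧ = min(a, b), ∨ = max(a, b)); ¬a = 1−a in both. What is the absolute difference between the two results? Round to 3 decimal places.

0.290

Under Łukasiewicz:
  NOT A2 = 1 − 0.71 = 0.29
  NOT A4 = 1 − 0.49 = 0.51
  NOT A2 AND NOT A4 = max(0, a+b−1) on (0.29, 0.51) = 0.00
  A2 AND (NOT A2 AND NOT A4) = max(0, a+b−1) on (0.71, 0.00) = 0.00
  → value = 0.0000
Under standard min/max:
  NOT A2 = 1 − 0.71 = 0.29
  NOT A4 = 1 − 0.49 = 0.51
  NOT A2 AND NOT A4 = min(a, b) on (0.29, 0.51) = 0.29
  A2 AND (NOT A2 AND NOT A4) = min(a, b) on (0.71, 0.29) = 0.29
  → value = 0.2900
|0.0000 − 0.2900| = 0.290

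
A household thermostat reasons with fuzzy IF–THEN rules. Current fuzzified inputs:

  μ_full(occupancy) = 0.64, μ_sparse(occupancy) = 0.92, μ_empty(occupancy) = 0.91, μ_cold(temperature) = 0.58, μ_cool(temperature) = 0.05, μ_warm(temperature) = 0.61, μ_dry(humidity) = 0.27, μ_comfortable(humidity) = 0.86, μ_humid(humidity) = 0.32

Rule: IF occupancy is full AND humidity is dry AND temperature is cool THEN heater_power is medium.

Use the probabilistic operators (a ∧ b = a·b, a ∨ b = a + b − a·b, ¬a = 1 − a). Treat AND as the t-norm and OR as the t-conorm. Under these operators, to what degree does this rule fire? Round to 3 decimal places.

firing strength: full=0.64, dry=0.27, cool=0.05; AND[a·b] → w = 0.0086

0.009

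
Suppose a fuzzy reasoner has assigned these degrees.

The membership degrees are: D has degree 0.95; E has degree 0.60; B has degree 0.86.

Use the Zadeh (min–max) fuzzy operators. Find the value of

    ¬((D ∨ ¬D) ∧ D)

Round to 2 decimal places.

0.05

¬D = 1 − 0.95 = 0.05
D ∨ ¬D = max(a, b) on (0.95, 0.05) = 0.95
(D ∨ ¬D) ∧ D = min(a, b) on (0.95, 0.95) = 0.95
¬((D ∨ ¬D) ∧ D) = 1 − 0.95 = 0.05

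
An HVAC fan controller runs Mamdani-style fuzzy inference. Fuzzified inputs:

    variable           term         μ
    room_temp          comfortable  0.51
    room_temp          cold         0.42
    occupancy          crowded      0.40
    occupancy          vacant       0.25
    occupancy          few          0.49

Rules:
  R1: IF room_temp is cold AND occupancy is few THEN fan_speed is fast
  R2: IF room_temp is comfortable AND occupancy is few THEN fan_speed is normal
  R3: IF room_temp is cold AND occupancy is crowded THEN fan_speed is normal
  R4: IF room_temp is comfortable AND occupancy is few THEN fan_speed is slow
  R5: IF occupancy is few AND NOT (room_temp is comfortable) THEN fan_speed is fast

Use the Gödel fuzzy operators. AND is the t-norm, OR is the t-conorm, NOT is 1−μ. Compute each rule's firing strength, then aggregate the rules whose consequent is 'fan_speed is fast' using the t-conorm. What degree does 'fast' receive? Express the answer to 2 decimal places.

0.49

R1: cold=0.42, few=0.49; AND[min(a, b)] → w = 0.42
R2: comfortable=0.51, few=0.49; AND[min(a, b)] → w = 0.49
R3: cold=0.42, crowded=0.40; AND[min(a, b)] → w = 0.40
R4: comfortable=0.51, few=0.49; AND[min(a, b)] → w = 0.49
R5: few=0.49, ¬comfortable=1−0.51=0.49; AND[min(a, b)] → w = 0.49
Rules with consequent 'fast': {R1, R5} → strengths 0.42, 0.49
Aggregate via t-conorm [max(a, b)]: 0.49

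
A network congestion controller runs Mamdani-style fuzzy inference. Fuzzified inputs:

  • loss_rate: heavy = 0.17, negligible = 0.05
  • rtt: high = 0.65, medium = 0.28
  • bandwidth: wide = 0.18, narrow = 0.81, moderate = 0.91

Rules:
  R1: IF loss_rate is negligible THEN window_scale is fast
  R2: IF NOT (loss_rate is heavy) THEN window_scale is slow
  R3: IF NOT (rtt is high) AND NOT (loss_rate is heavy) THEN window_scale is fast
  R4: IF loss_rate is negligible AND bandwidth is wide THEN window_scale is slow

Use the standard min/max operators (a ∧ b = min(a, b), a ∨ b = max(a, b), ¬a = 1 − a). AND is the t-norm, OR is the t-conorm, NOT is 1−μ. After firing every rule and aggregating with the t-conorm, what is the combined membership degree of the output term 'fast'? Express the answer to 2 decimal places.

R1: negligible=0.05 → w = 0.05
R2: ¬heavy=1−0.17=0.83 → w = 0.83
R3: ¬high=1−0.65=0.35, ¬heavy=1−0.17=0.83; AND[min(a, b)] → w = 0.35
R4: negligible=0.05, wide=0.18; AND[min(a, b)] → w = 0.05
Rules with consequent 'fast': {R1, R3} → strengths 0.05, 0.35
Aggregate via t-conorm [max(a, b)]: 0.35

0.35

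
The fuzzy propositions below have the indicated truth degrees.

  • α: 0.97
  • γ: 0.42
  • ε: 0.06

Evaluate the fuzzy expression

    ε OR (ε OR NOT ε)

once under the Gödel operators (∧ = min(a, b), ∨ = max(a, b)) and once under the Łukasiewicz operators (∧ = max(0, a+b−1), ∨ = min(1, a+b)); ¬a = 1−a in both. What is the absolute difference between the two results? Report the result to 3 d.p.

0.060

Under Gödel:
  NOT ε = 1 − 0.06 = 0.94
  ε OR NOT ε = max(a, b) on (0.06, 0.94) = 0.94
  ε OR (ε OR NOT ε) = max(a, b) on (0.06, 0.94) = 0.94
  → value = 0.9400
Under Łukasiewicz:
  NOT ε = 1 − 0.06 = 0.94
  ε OR NOT ε = min(1, a+b) on (0.06, 0.94) = 1.00
  ε OR (ε OR NOT ε) = min(1, a+b) on (0.06, 1.00) = 1.00
  → value = 1.0000
|0.9400 − 1.0000| = 0.060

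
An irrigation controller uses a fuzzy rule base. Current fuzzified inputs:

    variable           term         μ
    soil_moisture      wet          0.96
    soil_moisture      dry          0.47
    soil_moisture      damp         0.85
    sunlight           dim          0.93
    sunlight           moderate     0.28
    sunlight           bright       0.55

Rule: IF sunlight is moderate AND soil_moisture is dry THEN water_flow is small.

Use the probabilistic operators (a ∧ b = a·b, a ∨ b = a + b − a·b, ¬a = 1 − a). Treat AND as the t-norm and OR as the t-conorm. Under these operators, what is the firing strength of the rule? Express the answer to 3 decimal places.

firing strength: moderate=0.28, dry=0.47; AND[a·b] → w = 0.1316

0.132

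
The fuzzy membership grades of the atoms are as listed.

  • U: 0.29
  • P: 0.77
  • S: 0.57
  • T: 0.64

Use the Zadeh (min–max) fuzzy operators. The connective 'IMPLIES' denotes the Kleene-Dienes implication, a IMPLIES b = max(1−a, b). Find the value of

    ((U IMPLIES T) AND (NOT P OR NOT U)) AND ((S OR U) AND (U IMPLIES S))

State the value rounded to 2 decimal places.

0.57

U IMPLIES T  [Kleene-Dienes: max(1−a, b)] with a=0.29, b=0.64 → 0.71
NOT P = 1 − 0.77 = 0.23
NOT U = 1 − 0.29 = 0.71
NOT P OR NOT U = max(a, b) on (0.23, 0.71) = 0.71
(U IMPLIES T) AND (NOT P OR NOT U) = min(a, b) on (0.71, 0.71) = 0.71
S OR U = max(a, b) on (0.57, 0.29) = 0.57
U IMPLIES S  [Kleene-Dienes: max(1−a, b)] with a=0.29, b=0.57 → 0.71
(S OR U) AND (U IMPLIES S) = min(a, b) on (0.57, 0.71) = 0.57
((U IMPLIES T) AND (NOT P OR NOT U)) AND ((S OR U) AND (U IMPLIES S)) = min(a, b) on (0.71, 0.57) = 0.57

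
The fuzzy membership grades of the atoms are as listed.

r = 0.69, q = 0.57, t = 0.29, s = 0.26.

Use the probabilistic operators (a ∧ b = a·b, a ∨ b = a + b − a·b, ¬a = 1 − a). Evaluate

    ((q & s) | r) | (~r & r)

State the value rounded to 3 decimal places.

0.792

q & s = a·b on (0.5700, 0.2600) = 0.1482
(q & s) | r = a + b − a·b on (0.1482, 0.6900) = 0.7359
~r = 1 − 0.6900 = 0.3100
~r & r = a·b on (0.3100, 0.6900) = 0.2139
((q & s) | r) | (~r & r) = a + b − a·b on (0.7359, 0.2139) = 0.7924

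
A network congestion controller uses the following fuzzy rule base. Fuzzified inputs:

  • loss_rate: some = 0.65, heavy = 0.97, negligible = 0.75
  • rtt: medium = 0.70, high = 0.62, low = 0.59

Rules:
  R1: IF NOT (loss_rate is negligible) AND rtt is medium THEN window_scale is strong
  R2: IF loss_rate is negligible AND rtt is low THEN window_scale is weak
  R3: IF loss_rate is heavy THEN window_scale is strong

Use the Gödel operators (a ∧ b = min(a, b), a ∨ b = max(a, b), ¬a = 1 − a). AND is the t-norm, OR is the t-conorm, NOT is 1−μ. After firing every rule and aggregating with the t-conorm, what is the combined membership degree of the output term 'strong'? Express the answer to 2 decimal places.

0.97

R1: ¬negligible=1−0.75=0.25, medium=0.70; AND[min(a, b)] → w = 0.25
R2: negligible=0.75, low=0.59; AND[min(a, b)] → w = 0.59
R3: heavy=0.97 → w = 0.97
Rules with consequent 'strong': {R1, R3} → strengths 0.25, 0.97
Aggregate via t-conorm [max(a, b)]: 0.97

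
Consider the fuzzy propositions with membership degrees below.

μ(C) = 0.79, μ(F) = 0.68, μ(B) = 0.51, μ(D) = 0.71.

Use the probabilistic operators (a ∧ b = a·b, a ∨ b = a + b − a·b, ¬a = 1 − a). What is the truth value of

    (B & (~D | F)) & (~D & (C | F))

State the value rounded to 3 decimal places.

~D = 1 − 0.7100 = 0.2900
~D | F = a + b − a·b on (0.2900, 0.6800) = 0.7728
B & (~D | F) = a·b on (0.5100, 0.7728) = 0.3941
~D = 1 − 0.7100 = 0.2900
C | F = a + b − a·b on (0.7900, 0.6800) = 0.9328
~D & (C | F) = a·b on (0.2900, 0.9328) = 0.2705
(B & (~D | F)) & (~D & (C | F)) = a·b on (0.3941, 0.2705) = 0.1066

0.107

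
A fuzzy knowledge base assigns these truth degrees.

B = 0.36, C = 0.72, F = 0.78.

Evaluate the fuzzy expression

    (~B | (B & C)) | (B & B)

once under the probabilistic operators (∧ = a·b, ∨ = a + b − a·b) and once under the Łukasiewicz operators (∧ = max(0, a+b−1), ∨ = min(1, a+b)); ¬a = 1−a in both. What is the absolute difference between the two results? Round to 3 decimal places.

0.048

Under probabilistic:
  ~B = 1 − 0.3600 = 0.6400
  B & C = a·b on (0.3600, 0.7200) = 0.2592
  ~B | (B & C) = a + b − a·b on (0.6400, 0.2592) = 0.7333
  B & B = a·b on (0.3600, 0.3600) = 0.1296
  (~B | (B & C)) | (B & B) = a + b − a·b on (0.7333, 0.1296) = 0.7679
  → value = 0.7679
Under Łukasiewicz:
  ~B = 1 − 0.36 = 0.64
  B & C = max(0, a+b−1) on (0.36, 0.72) = 0.08
  ~B | (B & C) = min(1, a+b) on (0.64, 0.08) = 0.72
  B & B = max(0, a+b−1) on (0.36, 0.36) = 0.00
  (~B | (B & C)) | (B & B) = min(1, a+b) on (0.72, 0.00) = 0.72
  → value = 0.7200
|0.7679 − 0.7200| = 0.048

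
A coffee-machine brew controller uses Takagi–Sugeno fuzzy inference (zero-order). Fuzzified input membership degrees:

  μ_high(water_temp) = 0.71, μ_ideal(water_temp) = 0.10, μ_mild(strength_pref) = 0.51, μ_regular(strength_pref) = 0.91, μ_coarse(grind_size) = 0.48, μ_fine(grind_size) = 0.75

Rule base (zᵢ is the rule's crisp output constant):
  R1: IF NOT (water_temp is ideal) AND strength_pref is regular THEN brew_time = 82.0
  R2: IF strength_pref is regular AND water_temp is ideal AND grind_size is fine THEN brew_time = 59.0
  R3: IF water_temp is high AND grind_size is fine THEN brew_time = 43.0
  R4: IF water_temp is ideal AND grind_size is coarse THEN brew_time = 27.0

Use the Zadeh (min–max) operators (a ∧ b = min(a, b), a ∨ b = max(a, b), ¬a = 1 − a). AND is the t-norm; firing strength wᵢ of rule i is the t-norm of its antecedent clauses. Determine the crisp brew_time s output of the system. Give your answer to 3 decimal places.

R1 (z=82.0): ¬ideal=1−0.10=0.90, regular=0.91; AND[min(a, b)] → w = 0.90
R2 (z=59.0): regular=0.91, ideal=0.10, fine=0.75; AND[min(a, b)] → w = 0.10
R3 (z=43.0): high=0.71, fine=0.75; AND[min(a, b)] → w = 0.71
R4 (z=27.0): ideal=0.10, coarse=0.48; AND[min(a, b)] → w = 0.10
Weighted average = (0.90·82.0 + 0.10·59.0 + 0.71·43.0 + 0.10·27.0) / (0.90 + 0.10 + 0.71 + 0.10)
  = 112.9300 / 1.8100 = 62.392

62.392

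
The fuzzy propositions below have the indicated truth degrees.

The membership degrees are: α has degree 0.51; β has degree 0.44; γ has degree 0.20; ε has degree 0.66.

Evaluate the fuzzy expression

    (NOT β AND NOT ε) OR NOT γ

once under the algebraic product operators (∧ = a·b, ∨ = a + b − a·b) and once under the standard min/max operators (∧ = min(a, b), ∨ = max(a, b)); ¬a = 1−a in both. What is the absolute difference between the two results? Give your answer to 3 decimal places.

0.038

Under algebraic product:
  NOT β = 1 − 0.4400 = 0.5600
  NOT ε = 1 − 0.6600 = 0.3400
  NOT β AND NOT ε = a·b on (0.5600, 0.3400) = 0.1904
  NOT γ = 1 − 0.2000 = 0.8000
  (NOT β AND NOT ε) OR NOT γ = a + b − a·b on (0.1904, 0.8000) = 0.8381
  → value = 0.8381
Under standard min/max:
  NOT β = 1 − 0.44 = 0.56
  NOT ε = 1 − 0.66 = 0.34
  NOT β AND NOT ε = min(a, b) on (0.56, 0.34) = 0.34
  NOT γ = 1 − 0.20 = 0.80
  (NOT β AND NOT ε) OR NOT γ = max(a, b) on (0.34, 0.80) = 0.80
  → value = 0.8000
|0.8381 − 0.8000| = 0.038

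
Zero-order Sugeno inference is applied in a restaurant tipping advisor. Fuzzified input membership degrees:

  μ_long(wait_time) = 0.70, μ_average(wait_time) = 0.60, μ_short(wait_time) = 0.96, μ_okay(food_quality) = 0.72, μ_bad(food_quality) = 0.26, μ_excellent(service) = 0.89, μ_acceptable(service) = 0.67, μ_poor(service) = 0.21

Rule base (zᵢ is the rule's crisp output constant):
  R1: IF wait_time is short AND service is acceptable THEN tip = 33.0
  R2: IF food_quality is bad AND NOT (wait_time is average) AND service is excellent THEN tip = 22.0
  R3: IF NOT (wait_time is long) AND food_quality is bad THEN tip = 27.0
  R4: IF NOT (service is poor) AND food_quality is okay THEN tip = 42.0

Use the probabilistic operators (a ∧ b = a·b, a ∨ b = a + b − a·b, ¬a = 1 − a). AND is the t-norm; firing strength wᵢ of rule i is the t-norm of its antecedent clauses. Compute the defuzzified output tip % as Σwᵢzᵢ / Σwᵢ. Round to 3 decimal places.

35.628

R1 (z=33.0): short=0.96, acceptable=0.67; AND[a·b] → w = 0.6432
R2 (z=22.0): bad=0.26, ¬average=1−0.60=0.40, excellent=0.89; AND[a·b] → w = 0.0926
R3 (z=27.0): ¬long=1−0.70=0.30, bad=0.26; AND[a·b] → w = 0.0780
R4 (z=42.0): ¬poor=1−0.21=0.79, okay=0.72; AND[a·b] → w = 0.5688
Weighted average = (0.6432·33.0 + 0.0926·22.0 + 0.0780·27.0 + 0.5688·42.0) / (0.6432 + 0.0926 + 0.0780 + 0.5688)
  = 49.2575 / 1.3826 = 35.628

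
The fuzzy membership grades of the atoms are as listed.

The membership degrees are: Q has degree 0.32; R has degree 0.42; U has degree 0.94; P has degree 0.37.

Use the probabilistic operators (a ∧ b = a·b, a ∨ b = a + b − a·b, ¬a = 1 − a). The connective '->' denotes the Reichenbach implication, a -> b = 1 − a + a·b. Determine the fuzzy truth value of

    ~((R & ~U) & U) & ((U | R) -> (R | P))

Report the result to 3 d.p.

~U = 1 − 0.9400 = 0.0600
R & ~U = a·b on (0.4200, 0.0600) = 0.0252
(R & ~U) & U = a·b on (0.0252, 0.9400) = 0.0237
~((R & ~U) & U) = 1 − 0.0237 = 0.9763
U | R = a + b − a·b on (0.9400, 0.4200) = 0.9652
R | P = a + b − a·b on (0.4200, 0.3700) = 0.6346
(U | R) -> (R | P)  [Reichenbach: 1 − a + a·b] with a=0.9652, b=0.6346 → 0.6473
~((R & ~U) & U) & ((U | R) -> (R | P)) = a·b on (0.9763, 0.6473) = 0.6320

0.632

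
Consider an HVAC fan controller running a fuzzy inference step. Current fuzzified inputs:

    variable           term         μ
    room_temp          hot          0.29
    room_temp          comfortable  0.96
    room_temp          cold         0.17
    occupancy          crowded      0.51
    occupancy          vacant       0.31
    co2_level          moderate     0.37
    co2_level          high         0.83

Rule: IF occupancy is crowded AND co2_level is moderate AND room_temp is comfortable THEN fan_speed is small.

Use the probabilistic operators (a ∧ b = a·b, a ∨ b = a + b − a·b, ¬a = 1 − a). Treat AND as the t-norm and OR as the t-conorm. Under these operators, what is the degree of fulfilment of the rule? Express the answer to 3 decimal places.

firing strength: crowded=0.51, moderate=0.37, comfortable=0.96; AND[a·b] → w = 0.1812

0.181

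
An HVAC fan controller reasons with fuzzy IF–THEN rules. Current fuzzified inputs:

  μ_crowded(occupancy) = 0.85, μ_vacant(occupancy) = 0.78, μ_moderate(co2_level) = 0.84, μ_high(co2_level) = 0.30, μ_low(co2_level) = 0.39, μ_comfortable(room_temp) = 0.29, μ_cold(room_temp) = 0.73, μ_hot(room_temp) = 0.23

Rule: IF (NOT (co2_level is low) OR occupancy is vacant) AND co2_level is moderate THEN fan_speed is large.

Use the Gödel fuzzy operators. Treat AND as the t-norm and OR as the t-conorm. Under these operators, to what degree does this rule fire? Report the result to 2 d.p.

firing strength: (¬low=1−0.39=0.61 OR vacant=0.78) = 0.78; AND[min(a, b)] with moderate=0.84 → w = 0.78

0.78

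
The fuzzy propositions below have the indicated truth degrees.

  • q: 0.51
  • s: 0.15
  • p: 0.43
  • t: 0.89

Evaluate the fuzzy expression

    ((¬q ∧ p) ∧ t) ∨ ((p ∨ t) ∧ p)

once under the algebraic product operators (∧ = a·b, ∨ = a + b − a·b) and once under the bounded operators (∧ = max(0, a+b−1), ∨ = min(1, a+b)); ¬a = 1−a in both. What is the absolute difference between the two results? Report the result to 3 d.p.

Under algebraic product:
  ¬q = 1 − 0.5100 = 0.4900
  ¬q ∧ p = a·b on (0.4900, 0.4300) = 0.2107
  (¬q ∧ p) ∧ t = a·b on (0.2107, 0.8900) = 0.1875
  p ∨ t = a + b − a·b on (0.4300, 0.8900) = 0.9373
  (p ∨ t) ∧ p = a·b on (0.9373, 0.4300) = 0.4030
  ((¬q ∧ p) ∧ t) ∨ ((p ∨ t) ∧ p) = a + b − a·b on (0.1875, 0.4030) = 0.5150
  → value = 0.5150
Under bounded:
  ¬q = 1 − 0.51 = 0.49
  ¬q ∧ p = max(0, a+b−1) on (0.49, 0.43) = 0.00
  (¬q ∧ p) ∧ t = max(0, a+b−1) on (0.00, 0.89) = 0.00
  p ∨ t = min(1, a+b) on (0.43, 0.89) = 1.00
  (p ∨ t) ∧ p = max(0, a+b−1) on (1.00, 0.43) = 0.43
  ((¬q ∧ p) ∧ t) ∨ ((p ∨ t) ∧ p) = min(1, a+b) on (0.00, 0.43) = 0.43
  → value = 0.4300
|0.5150 − 0.4300| = 0.085

0.085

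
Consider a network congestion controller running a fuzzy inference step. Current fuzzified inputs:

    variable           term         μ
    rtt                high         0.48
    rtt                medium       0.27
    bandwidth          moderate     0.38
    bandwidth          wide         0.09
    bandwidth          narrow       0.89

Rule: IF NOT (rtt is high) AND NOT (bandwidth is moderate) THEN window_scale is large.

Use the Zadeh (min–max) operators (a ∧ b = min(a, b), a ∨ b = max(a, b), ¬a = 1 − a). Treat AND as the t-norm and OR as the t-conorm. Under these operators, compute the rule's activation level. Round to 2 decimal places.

firing strength: ¬high=1−0.48=0.52, ¬moderate=1−0.38=0.62; AND[min(a, b)] → w = 0.52

0.52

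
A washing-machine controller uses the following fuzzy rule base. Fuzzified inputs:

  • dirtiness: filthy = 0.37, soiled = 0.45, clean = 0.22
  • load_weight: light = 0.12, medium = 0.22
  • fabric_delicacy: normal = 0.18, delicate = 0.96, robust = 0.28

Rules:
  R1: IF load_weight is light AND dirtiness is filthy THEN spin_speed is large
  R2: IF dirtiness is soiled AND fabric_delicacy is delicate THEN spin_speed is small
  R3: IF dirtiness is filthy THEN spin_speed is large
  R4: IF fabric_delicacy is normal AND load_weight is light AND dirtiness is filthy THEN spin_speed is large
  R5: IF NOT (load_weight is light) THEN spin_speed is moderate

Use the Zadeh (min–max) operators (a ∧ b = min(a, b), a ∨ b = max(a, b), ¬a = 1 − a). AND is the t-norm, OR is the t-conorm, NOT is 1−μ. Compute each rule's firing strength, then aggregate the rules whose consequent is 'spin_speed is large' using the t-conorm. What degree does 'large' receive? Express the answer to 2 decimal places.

R1: light=0.12, filthy=0.37; AND[min(a, b)] → w = 0.12
R2: soiled=0.45, delicate=0.96; AND[min(a, b)] → w = 0.45
R3: filthy=0.37 → w = 0.37
R4: normal=0.18, light=0.12, filthy=0.37; AND[min(a, b)] → w = 0.12
R5: ¬light=1−0.12=0.88 → w = 0.88
Rules with consequent 'large': {R1, R3, R4} → strengths 0.12, 0.37, 0.12
Aggregate via t-conorm [max(a, b)]: 0.37

0.37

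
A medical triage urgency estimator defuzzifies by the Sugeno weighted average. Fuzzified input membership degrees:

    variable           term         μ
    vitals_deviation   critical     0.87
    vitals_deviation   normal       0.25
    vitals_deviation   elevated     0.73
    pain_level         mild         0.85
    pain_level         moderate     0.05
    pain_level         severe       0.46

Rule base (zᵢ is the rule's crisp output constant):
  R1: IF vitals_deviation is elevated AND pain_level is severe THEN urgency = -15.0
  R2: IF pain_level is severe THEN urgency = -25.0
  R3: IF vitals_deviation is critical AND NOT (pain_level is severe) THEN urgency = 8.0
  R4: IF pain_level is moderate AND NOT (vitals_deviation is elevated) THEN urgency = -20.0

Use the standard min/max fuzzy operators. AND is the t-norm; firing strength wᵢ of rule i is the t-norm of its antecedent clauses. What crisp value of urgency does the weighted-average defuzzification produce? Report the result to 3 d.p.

R1 (z=-15.0): elevated=0.73, severe=0.46; AND[min(a, b)] → w = 0.46
R2 (z=-25.0): severe=0.46 → w = 0.46
R3 (z=8.0): critical=0.87, ¬severe=1−0.46=0.54; AND[min(a, b)] → w = 0.54
R4 (z=-20.0): moderate=0.05, ¬elevated=1−0.73=0.27; AND[min(a, b)] → w = 0.05
Weighted average = (0.46·-15.0 + 0.46·-25.0 + 0.54·8.0 + 0.05·-20.0) / (0.46 + 0.46 + 0.54 + 0.05)
  = -15.0800 / 1.5100 = -9.987

-9.987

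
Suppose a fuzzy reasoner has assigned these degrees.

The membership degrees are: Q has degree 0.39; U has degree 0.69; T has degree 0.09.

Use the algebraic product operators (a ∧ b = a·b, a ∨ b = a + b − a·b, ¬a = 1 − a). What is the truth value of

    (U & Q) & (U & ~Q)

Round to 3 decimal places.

0.113

U & Q = a·b on (0.6900, 0.3900) = 0.2691
~Q = 1 − 0.3900 = 0.6100
U & ~Q = a·b on (0.6900, 0.6100) = 0.4209
(U & Q) & (U & ~Q) = a·b on (0.2691, 0.4209) = 0.1133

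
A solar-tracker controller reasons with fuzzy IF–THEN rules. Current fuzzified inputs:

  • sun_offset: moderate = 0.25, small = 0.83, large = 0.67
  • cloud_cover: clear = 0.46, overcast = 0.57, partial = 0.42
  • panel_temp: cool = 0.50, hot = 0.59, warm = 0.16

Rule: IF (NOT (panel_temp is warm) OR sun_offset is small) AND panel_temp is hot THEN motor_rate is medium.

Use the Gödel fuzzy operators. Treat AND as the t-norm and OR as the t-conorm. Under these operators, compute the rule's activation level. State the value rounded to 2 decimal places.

firing strength: (¬warm=1−0.16=0.84 OR small=0.83) = 0.84; AND[min(a, b)] with hot=0.59 → w = 0.59

0.59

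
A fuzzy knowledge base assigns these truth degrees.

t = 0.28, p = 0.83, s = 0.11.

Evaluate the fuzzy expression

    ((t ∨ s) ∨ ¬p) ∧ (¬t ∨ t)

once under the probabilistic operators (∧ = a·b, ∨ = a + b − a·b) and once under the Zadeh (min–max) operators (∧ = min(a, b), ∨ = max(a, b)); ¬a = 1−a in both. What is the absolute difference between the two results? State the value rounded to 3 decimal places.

Under probabilistic:
  t ∨ s = a + b − a·b on (0.2800, 0.1100) = 0.3592
  ¬p = 1 − 0.8300 = 0.1700
  (t ∨ s) ∨ ¬p = a + b − a·b on (0.3592, 0.1700) = 0.4681
  ¬t = 1 − 0.2800 = 0.7200
  ¬t ∨ t = a + b − a·b on (0.7200, 0.2800) = 0.7984
  ((t ∨ s) ∨ ¬p) ∧ (¬t ∨ t) = a·b on (0.4681, 0.7984) = 0.3738
  → value = 0.3738
Under Zadeh (min–max):
  t ∨ s = max(a, b) on (0.28, 0.11) = 0.28
  ¬p = 1 − 0.83 = 0.17
  (t ∨ s) ∨ ¬p = max(a, b) on (0.28, 0.17) = 0.28
  ¬t = 1 − 0.28 = 0.72
  ¬t ∨ t = max(a, b) on (0.72, 0.28) = 0.72
  ((t ∨ s) ∨ ¬p) ∧ (¬t ∨ t) = min(a, b) on (0.28, 0.72) = 0.28
  → value = 0.2800
|0.3738 − 0.2800| = 0.094

0.094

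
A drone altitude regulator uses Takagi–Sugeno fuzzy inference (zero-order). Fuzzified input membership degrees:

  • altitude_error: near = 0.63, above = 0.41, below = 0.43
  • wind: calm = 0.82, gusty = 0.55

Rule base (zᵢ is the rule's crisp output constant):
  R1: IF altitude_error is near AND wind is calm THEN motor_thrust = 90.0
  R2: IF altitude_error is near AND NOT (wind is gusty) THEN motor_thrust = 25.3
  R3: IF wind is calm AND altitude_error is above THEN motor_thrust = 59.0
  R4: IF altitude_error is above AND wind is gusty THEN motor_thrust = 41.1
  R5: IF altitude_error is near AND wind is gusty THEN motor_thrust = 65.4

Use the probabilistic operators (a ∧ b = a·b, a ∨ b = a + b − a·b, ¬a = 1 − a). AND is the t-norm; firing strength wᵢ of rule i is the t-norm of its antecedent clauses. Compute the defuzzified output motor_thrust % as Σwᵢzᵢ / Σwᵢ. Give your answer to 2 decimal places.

61.72

R1 (z=90.0): near=0.63, calm=0.82; AND[a·b] → w = 0.5166
R2 (z=25.3): near=0.63, ¬gusty=1−0.55=0.45; AND[a·b] → w = 0.2835
R3 (z=59.0): calm=0.82, above=0.41; AND[a·b] → w = 0.3362
R4 (z=41.1): above=0.41, gusty=0.55; AND[a·b] → w = 0.2255
R5 (z=65.4): near=0.63, gusty=0.55; AND[a·b] → w = 0.3465
Weighted average = (0.5166·90.0 + 0.2835·25.3 + 0.3362·59.0 + 0.2255·41.1 + 0.3465·65.4) / (0.5166 + 0.2835 + 0.3362 + 0.2255 + 0.3465)
  = 105.4315 / 1.7083 = 61.72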